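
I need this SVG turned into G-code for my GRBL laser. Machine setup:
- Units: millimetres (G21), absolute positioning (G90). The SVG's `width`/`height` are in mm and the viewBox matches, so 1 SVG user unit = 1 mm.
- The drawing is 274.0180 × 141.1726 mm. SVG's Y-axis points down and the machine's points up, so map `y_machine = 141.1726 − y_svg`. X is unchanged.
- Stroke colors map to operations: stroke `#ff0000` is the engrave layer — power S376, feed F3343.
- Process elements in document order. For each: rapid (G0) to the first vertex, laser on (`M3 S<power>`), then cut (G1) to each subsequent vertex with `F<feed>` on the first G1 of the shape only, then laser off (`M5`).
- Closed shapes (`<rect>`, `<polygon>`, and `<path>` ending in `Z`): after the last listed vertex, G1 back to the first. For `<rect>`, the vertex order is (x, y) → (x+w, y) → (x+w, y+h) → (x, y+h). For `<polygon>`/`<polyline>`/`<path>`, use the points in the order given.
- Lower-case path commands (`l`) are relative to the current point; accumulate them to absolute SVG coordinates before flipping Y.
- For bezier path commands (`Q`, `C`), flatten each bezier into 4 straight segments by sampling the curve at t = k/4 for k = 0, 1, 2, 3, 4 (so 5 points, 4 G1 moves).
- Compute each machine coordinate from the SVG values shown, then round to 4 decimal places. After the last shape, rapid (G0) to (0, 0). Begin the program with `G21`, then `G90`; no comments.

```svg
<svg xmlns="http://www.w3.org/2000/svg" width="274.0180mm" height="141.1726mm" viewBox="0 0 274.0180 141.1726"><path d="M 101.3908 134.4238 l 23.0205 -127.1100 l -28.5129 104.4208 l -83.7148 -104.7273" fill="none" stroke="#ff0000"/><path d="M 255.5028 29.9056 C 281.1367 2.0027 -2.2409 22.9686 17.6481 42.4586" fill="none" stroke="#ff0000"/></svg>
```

Since the viewBox matches the mm dimensions, user units are millimetres directly. The only transform is the Y-flip y_m = 141.1726 − y_svg.

Shape 1 is a open polyline drawn with `<path>`. Its stroke #ff0000 means engrave at S376, F3343. After flipping Y the toolpath is (101.3908,6.7488) → (124.4113,133.8588) → (95.8984,29.4380) → (12.1836,134.1653).

Shape 2 is a cubic bezier drawn with `<path>`. Its stroke #ff0000 means engrave at S376, F3343. After flipping Y the toolpath is (255.5028,111.2670) → (226.3554,123.8179) → (138.7298,122.7628) → (50.0270,112.8216) → (17.6481,98.7140).

G21
G90
G0 X101.3908 Y6.7488
M3 S376
G1 X124.4113 Y133.8588 F3343
G1 X95.8984 Y29.4380
G1 X12.1836 Y134.1653
M5
G0 X255.5028 Y111.2670
M3 S376
G1 X226.3554 Y123.8179 F3343
G1 X138.7298 Y122.7628
G1 X50.0270 Y112.8216
G1 X17.6481 Y98.7140
M5
G0 X0.0000 Y0.0000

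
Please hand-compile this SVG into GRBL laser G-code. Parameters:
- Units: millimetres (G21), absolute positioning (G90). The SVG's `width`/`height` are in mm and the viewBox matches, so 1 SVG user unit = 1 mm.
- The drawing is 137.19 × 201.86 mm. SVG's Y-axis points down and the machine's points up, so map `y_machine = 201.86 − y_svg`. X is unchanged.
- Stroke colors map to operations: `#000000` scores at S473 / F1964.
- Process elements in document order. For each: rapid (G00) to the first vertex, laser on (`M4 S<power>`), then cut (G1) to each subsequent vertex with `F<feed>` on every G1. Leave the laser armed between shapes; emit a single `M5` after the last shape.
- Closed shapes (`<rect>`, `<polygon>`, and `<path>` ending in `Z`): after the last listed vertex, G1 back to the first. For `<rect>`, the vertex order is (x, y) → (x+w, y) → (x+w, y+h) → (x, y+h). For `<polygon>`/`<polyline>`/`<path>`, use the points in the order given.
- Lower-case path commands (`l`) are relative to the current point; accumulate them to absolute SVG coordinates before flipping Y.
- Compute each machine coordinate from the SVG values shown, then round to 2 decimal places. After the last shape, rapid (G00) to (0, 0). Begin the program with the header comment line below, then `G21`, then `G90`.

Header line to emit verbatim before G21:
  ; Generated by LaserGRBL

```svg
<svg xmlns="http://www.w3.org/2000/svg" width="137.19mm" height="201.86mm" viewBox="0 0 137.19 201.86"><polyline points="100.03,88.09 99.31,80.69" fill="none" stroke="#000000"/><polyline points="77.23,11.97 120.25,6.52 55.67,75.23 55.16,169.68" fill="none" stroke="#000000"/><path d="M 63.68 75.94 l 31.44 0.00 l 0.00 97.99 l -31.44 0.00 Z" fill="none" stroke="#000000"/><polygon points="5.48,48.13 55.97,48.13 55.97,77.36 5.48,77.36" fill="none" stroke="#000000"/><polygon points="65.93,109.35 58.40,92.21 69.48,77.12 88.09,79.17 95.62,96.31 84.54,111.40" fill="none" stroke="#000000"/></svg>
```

viewBox `0 0 137.19 201.86` with mm width/height → 1 unit = 1 mm. Flip: y_m = 201.86 − y_svg.

**Shape 1** — `<polyline>` line segment, stroke `#000000` → score (S473, F1964). Machine vertices: (100.03,113.77) → (99.31,121.17). Open path.

**Shape 2** — `<polyline>` open polyline, stroke `#000000` → score (S473, F1964). Machine vertices: (77.23,189.89) → (120.25,195.34) → (55.67,126.63) → (55.16,32.18). Open path.

**Shape 3** — `<path>` rectangle, stroke `#000000` → score (S473, F1964). Machine vertices: (63.68,125.92) → (95.12,125.92) → (95.12,27.93) → (63.68,27.93) → (63.68,125.92). Closed: final G1 returns to the first vertex.

**Shape 4** — `<polygon>` rectangle, stroke `#000000` → score (S473, F1964). Machine vertices: (5.48,153.73) → (55.97,153.73) → (55.97,124.50) → (5.48,124.50) → (5.48,153.73). Closed: final G1 returns to the first vertex.

**Shape 5** — `<polygon>` regular polygon, stroke `#000000` → score (S473, F1964). Machine vertices: (65.93,92.51) → (58.40,109.65) → (69.48,124.74) → (88.09,122.69) → (95.62,105.55) → (84.54,90.46) → (65.93,92.51). Closed: final G1 returns to the first vertex.

; Generated by LaserGRBL
G21
G90
G00 X100.03 Y113.77
M4 S473
G1 X99.31 Y121.17 F1964
G00 X77.23 Y189.89
M4 S473
G1 X120.25 Y195.34 F1964
G1 X55.67 Y126.63 F1964
G1 X55.16 Y32.18 F1964
G00 X63.68 Y125.92
M4 S473
G1 X95.12 Y125.92 F1964
G1 X95.12 Y27.93 F1964
G1 X63.68 Y27.93 F1964
G1 X63.68 Y125.92 F1964
G00 X5.48 Y153.73
M4 S473
G1 X55.97 Y153.73 F1964
G1 X55.97 Y124.50 F1964
G1 X5.48 Y124.50 F1964
G1 X5.48 Y153.73 F1964
G00 X65.93 Y92.51
M4 S473
G1 X58.40 Y109.65 F1964
G1 X69.48 Y124.74 F1964
G1 X88.09 Y122.69 F1964
G1 X95.62 Y105.55 F1964
G1 X84.54 Y90.46 F1964
G1 X65.93 Y92.51 F1964
M5
G00 X0.00 Y0.00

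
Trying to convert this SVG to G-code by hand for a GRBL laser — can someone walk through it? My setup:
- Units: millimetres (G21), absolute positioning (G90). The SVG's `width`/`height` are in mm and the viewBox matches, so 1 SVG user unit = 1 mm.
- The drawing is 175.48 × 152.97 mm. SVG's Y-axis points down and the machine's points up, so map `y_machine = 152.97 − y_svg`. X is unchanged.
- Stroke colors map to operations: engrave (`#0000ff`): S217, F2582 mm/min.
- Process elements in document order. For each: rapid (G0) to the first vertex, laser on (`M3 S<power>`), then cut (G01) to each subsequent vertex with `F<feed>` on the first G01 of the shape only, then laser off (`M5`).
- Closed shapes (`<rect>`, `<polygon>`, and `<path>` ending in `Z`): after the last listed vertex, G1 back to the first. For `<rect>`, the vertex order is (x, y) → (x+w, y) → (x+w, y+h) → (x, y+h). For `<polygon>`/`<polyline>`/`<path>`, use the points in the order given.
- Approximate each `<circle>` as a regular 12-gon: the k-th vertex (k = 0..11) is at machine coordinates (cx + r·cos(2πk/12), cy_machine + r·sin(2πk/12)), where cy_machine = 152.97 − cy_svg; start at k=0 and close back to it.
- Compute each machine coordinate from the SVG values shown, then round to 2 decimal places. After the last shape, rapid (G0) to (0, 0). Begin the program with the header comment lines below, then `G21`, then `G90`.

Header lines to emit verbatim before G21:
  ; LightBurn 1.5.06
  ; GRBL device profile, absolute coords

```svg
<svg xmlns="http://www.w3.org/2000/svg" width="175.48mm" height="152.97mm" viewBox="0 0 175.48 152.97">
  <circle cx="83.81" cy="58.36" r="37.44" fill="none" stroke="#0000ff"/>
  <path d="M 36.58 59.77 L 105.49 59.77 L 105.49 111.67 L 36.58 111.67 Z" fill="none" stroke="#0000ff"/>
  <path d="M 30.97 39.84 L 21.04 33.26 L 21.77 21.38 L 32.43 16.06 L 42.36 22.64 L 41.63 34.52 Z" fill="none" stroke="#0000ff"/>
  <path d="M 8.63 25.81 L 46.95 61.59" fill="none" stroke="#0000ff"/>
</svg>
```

viewBox `0 0 175.48 152.97` with mm width/height → 1 unit = 1 mm. Flip: y_m = 152.97 − y_svg.

**Shape 1** — `<circle>` circle, stroke `#0000ff` → engrave (S217, F2582). Machine vertices: (121.25,94.61) → (116.23,113.33) → (102.53,127.03) → (83.81,132.05) → (65.09,127.03) → (51.39,113.33) → (46.37,94.61) → (51.39,75.89) → (65.09,62.19) → (83.81,57.17) → (102.53,62.19) → (116.23,75.89) → (121.25,94.61). Closed: final G1 returns to the first vertex.

**Shape 2** — `<path>` rectangle, stroke `#0000ff` → engrave (S217, F2582). Machine vertices: (36.58,93.20) → (105.49,93.20) → (105.49,41.30) → (36.58,41.30) → (36.58,93.20). Closed: final G1 returns to the first vertex.

**Shape 3** — `<path>` regular polygon, stroke `#0000ff` → engrave (S217, F2582). Machine vertices: (30.97,113.13) → (21.04,119.71) → (21.77,131.59) → (32.43,136.91) → (42.36,130.33) → (41.63,118.45) → (30.97,113.13). Closed: final G1 returns to the first vertex.

**Shape 4** — `<path>` line segment, stroke `#0000ff` → engrave (S217, F2582). Machine vertices: (8.63,127.16) → (46.95,91.38). Open path.

; LightBurn 1.5.06
; GRBL device profile, absolute coords
G21
G90
G0 X121.25 Y94.61
M3 S217
G01 X116.23 Y113.33 F2582
G01 X102.53 Y127.03
G01 X83.81 Y132.05
G01 X65.09 Y127.03
G01 X51.39 Y113.33
G01 X46.37 Y94.61
G01 X51.39 Y75.89
G01 X65.09 Y62.19
G01 X83.81 Y57.17
G01 X102.53 Y62.19
G01 X116.23 Y75.89
G01 X121.25 Y94.61
M5
G0 X36.58 Y93.20
M3 S217
G01 X105.49 Y93.20 F2582
G01 X105.49 Y41.30
G01 X36.58 Y41.30
G01 X36.58 Y93.20
M5
G0 X30.97 Y113.13
M3 S217
G01 X21.04 Y119.71 F2582
G01 X21.77 Y131.59
G01 X32.43 Y136.91
G01 X42.36 Y130.33
G01 X41.63 Y118.45
G01 X30.97 Y113.13
M5
G0 X8.63 Y127.16
M3 S217
G01 X46.95 Y91.38 F2582
M5
G0 X0.00 Y0.00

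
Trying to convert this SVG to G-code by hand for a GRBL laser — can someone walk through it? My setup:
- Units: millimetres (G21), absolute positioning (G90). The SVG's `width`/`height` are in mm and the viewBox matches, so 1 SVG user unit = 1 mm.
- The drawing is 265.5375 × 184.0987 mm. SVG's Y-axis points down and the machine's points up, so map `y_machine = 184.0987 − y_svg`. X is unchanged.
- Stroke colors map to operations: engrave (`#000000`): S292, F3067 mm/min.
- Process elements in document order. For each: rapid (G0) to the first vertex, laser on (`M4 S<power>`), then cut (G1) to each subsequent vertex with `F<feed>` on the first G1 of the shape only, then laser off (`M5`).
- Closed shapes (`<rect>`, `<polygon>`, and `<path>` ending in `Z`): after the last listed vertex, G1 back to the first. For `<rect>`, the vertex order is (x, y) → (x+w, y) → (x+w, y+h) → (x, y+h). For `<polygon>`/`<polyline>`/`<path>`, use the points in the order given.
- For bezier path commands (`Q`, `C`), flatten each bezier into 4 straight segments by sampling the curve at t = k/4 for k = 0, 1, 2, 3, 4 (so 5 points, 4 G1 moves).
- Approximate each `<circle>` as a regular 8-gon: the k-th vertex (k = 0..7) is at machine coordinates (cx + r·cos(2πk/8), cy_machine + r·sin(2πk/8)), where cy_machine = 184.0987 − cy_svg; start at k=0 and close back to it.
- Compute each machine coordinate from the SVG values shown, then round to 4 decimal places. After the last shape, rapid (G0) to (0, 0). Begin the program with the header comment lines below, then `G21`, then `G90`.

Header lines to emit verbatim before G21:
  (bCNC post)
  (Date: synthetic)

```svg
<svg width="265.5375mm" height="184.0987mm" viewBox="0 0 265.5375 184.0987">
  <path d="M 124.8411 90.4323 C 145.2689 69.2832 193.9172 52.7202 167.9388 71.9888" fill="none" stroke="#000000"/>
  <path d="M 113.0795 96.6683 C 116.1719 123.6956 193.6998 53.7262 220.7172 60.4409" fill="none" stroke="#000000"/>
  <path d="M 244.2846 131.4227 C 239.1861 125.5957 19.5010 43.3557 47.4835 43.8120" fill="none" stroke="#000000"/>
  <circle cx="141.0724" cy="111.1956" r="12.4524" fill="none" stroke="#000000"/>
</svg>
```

1 u = 1 mm; y_m = 184.0987 − y.

[1] `<path>` cubic bezier, #000000→engrave S292 F3067: (124.8411,93.6664) → (143.8463,108.1801) → (163.7923,118.0448) → (175.0371,120.3311) → (167.9388,112.1099)

[2] `<path>` cubic bezier, #000000→engrave S292 F3067: (113.0795,87.4304) → (127.4032,82.6330) → (157.9265,97.9269) → (192.9357,117.0293) → (220.7172,123.6578)

[3] `<path>` cubic bezier, #000000→engrave S292 F3067: (244.2846,52.6760) → (207.4485,68.8876) → (133.4787,98.8376) → (65.7116,127.6095) → (47.4835,140.2867)

[4] `<circle>` circle, #000000→engrave S292 F3067: (153.5248,72.9031) → (149.8776,81.7083) → (141.0724,85.3555) → (132.2672,81.7083) → (128.6200,72.9031) → (132.2672,64.0979) → (141.0724,60.4507) → (149.8776,64.0979) → (153.5248,72.9031) (closed)

(bCNC post)
(Date: synthetic)
G21
G90
G0 X124.8411 Y93.6664
M4 S292
G1 X143.8463 Y108.1801 F3067
G1 X163.7923 Y118.0448
G1 X175.0371 Y120.3311
G1 X167.9388 Y112.1099
M5
G0 X113.0795 Y87.4304
M4 S292
G1 X127.4032 Y82.6330 F3067
G1 X157.9265 Y97.9269
G1 X192.9357 Y117.0293
G1 X220.7172 Y123.6578
M5
G0 X244.2846 Y52.6760
M4 S292
G1 X207.4485 Y68.8876 F3067
G1 X133.4787 Y98.8376
G1 X65.7116 Y127.6095
G1 X47.4835 Y140.2867
M5
G0 X153.5248 Y72.9031
M4 S292
G1 X149.8776 Y81.7083 F3067
G1 X141.0724 Y85.3555
G1 X132.2672 Y81.7083
G1 X128.6200 Y72.9031
G1 X132.2672 Y64.0979
G1 X141.0724 Y60.4507
G1 X149.8776 Y64.0979
G1 X153.5248 Y72.9031
M5
G0 X0.0000 Y0.0000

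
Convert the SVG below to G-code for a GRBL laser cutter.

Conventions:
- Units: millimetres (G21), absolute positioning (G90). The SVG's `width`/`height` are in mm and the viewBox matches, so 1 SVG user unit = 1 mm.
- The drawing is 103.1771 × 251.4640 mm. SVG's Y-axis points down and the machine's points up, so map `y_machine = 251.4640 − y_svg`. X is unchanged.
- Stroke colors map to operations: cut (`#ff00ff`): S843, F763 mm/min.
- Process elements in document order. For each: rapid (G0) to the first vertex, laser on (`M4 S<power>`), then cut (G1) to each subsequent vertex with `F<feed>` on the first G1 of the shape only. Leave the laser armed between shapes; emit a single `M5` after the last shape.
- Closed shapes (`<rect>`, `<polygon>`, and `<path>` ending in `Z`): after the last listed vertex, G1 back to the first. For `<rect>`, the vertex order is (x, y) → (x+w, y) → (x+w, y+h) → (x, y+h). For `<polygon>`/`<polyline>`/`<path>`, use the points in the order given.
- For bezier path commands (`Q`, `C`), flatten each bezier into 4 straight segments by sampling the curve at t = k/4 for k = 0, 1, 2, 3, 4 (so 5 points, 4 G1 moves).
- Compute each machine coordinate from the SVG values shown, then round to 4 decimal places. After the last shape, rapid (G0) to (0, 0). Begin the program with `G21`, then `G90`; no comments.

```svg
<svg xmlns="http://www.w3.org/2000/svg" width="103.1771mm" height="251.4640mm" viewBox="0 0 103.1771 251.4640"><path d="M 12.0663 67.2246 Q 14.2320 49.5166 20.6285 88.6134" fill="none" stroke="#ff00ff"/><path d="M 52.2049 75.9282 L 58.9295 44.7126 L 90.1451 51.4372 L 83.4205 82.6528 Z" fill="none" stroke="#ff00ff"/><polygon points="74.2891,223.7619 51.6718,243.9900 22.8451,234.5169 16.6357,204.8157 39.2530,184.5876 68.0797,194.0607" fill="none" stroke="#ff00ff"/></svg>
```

viewBox `0 0 103.1771 251.4640` with mm width/height → 1 unit = 1 mm. Flip: y_m = 251.4640 − y_svg.

**Shape 1** — `<path>` quadratic bezier, stroke `#ff00ff` → cut (S843, F763). Control points (SVG): P0=(12.0663,67.2246), P1=(14.2320,49.5166), P2=(20.6285,88.6134); sampled at t=k/4. Machine vertices: (12.0663,184.2394) → (13.4136,189.5431) → (15.2897,187.7462) → (17.6947,178.8487) → (20.6285,162.8506). Open path.

**Shape 2** — `<path>` regular polygon, stroke `#ff00ff` → cut (S843, F763). Machine vertices: (52.2049,175.5358) → (58.9295,206.7514) → (90.1451,200.0268) → (83.4205,168.8112) → (52.2049,175.5358). Closed: final G1 returns to the first vertex.

**Shape 3** — `<polygon>` regular polygon, stroke `#ff00ff` → cut (S843, F763). Machine vertices: (74.2891,27.7021) → (51.6718,7.4740) → (22.8451,16.9471) → (16.6357,46.6483) → (39.2530,66.8764) → (68.0797,57.4033) → (74.2891,27.7021). Closed: final G1 returns to the first vertex.

G21
G90
G0 X12.0663 Y184.2394
M4 S843
G1 X13.4136 Y189.5431 F763
G1 X15.2897 Y187.7462
G1 X17.6947 Y178.8487
G1 X20.6285 Y162.8506
G0 X52.2049 Y175.5358
M4 S843
G1 X58.9295 Y206.7514 F763
G1 X90.1451 Y200.0268
G1 X83.4205 Y168.8112
G1 X52.2049 Y175.5358
G0 X74.2891 Y27.7021
M4 S843
G1 X51.6718 Y7.4740 F763
G1 X22.8451 Y16.9471
G1 X16.6357 Y46.6483
G1 X39.2530 Y66.8764
G1 X68.0797 Y57.4033
G1 X74.2891 Y27.7021
M5
G0 X0.0000 Y0.0000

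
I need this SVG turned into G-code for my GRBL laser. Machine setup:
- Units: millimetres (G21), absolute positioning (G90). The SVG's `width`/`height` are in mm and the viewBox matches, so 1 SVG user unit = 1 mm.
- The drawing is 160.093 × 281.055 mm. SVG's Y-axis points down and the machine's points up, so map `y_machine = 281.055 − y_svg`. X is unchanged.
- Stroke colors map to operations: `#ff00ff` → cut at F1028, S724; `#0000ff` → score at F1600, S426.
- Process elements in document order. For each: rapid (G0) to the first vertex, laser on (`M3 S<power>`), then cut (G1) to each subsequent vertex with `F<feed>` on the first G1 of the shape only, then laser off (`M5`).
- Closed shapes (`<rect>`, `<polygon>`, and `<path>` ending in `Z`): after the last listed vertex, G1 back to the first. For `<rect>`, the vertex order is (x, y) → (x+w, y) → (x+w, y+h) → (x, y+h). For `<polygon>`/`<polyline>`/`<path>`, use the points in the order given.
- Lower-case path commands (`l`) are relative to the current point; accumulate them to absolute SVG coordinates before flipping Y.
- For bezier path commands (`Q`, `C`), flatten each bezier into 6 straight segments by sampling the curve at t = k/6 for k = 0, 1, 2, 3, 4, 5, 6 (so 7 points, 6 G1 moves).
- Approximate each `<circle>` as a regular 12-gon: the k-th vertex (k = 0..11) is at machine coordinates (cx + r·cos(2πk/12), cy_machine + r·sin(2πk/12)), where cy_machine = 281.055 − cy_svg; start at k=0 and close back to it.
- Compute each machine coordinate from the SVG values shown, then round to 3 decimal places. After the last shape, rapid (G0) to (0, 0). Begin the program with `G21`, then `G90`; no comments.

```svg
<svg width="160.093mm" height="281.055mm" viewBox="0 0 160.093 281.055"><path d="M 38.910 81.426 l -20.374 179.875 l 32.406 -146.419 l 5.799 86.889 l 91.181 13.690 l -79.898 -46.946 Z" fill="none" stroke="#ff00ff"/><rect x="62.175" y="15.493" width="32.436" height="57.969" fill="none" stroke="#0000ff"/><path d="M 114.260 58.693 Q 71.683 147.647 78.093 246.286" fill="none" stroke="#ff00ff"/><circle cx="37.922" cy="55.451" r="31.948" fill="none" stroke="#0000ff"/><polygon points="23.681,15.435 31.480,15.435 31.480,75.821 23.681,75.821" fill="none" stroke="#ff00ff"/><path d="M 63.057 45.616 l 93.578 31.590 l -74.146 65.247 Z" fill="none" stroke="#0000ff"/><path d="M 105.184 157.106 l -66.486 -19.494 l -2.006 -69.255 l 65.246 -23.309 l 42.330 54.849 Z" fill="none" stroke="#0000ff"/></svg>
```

G21
G90
G0 X38.910 Y199.629
M3 S724
G1 X18.536 Y19.754 F1028
G1 X50.942 Y166.173
G1 X56.741 Y79.284
G1 X147.922 Y65.594
G1 X68.024 Y112.540
G1 X38.910 Y199.629
M5
G0 X62.175 Y265.562
M3 S426
G1 X94.611 Y265.562 F1600
G1 X94.611 Y207.593
G1 X62.175 Y207.593
G1 X62.175 Y265.562
M5
G0 X114.260 Y222.362
M3 S724
G1 X101.428 Y192.442 F1028
G1 X91.318 Y161.983
G1 X83.930 Y130.987
G1 X79.263 Y99.452
G1 X77.317 Y67.380
G1 X78.093 Y34.769
M5
G0 X69.870 Y225.604
M3 S426
G1 X65.590 Y241.578 F1600
G1 X53.896 Y253.272
G1 X37.922 Y257.552
G1 X21.948 Y253.272
G1 X10.254 Y241.578
G1 X5.974 Y225.604
G1 X10.254 Y209.630
G1 X21.948 Y197.936
G1 X37.922 Y193.656
G1 X53.896 Y197.936
G1 X65.590 Y209.630
G1 X69.870 Y225.604
M5
G0 X23.681 Y265.620
M3 S724
G1 X31.480 Y265.620 F1028
G1 X31.480 Y205.234
G1 X23.681 Y205.234
G1 X23.681 Y265.620
M5
G0 X63.057 Y235.439
M3 S426
G1 X156.635 Y203.849 F1600
G1 X82.489 Y138.602
G1 X63.057 Y235.439
M5
G0 X105.184 Y123.949
M3 S426
G1 X38.698 Y143.443 F1600
G1 X36.692 Y212.698
G1 X101.938 Y236.007
G1 X144.268 Y181.158
G1 X105.184 Y123.949
M5
G0 X0.000 Y0.000

1 u = 1 mm; y_m = 281.055 − y.

[1] `<path>` closed polygon, #ff00ff→cut S724 F1028: (38.910,199.629) → (18.536,19.754) → (50.942,166.173) → (56.741,79.284) → (147.922,65.594) → (68.024,112.540) → (38.910,199.629) (closed)

[2] `<rect>` rectangle, #0000ff→score S426 F1600: (62.175,265.562) → (94.611,265.562) → (94.611,207.593) → (62.175,207.593) → (62.175,265.562) (closed)

[3] `<path>` quadratic bezier, #ff00ff→cut S724 F1028: (114.260,222.362) → (101.428,192.442) → (91.318,161.983) → (83.930,130.987) → (79.263,99.452) → (77.317,67.380) → (78.093,34.769)

[4] `<circle>` circle, #0000ff→score S426 F1600: (69.870,225.604) → (65.590,241.578) → (53.896,253.272) → (37.922,257.552) → (21.948,253.272) → (10.254,241.578) → (5.974,225.604) → (10.254,209.630) → (21.948,197.936) → (37.922,193.656) → (53.896,197.936) → (65.590,209.630) → (69.870,225.604) (closed)

[5] `<polygon>` rectangle, #ff00ff→cut S724 F1028: (23.681,265.620) → (31.480,265.620) → (31.480,205.234) → (23.681,205.234) → (23.681,265.620) (closed)

[6] `<path>` regular polygon, #0000ff→score S426 F1600: (63.057,235.439) → (156.635,203.849) → (82.489,138.602) → (63.057,235.439) (closed)

[7] `<path>` regular polygon, #0000ff→score S426 F1600: (105.184,123.949) → (38.698,143.443) → (36.692,212.698) → (101.938,236.007) → (144.268,181.158) → (105.184,123.949) (closed)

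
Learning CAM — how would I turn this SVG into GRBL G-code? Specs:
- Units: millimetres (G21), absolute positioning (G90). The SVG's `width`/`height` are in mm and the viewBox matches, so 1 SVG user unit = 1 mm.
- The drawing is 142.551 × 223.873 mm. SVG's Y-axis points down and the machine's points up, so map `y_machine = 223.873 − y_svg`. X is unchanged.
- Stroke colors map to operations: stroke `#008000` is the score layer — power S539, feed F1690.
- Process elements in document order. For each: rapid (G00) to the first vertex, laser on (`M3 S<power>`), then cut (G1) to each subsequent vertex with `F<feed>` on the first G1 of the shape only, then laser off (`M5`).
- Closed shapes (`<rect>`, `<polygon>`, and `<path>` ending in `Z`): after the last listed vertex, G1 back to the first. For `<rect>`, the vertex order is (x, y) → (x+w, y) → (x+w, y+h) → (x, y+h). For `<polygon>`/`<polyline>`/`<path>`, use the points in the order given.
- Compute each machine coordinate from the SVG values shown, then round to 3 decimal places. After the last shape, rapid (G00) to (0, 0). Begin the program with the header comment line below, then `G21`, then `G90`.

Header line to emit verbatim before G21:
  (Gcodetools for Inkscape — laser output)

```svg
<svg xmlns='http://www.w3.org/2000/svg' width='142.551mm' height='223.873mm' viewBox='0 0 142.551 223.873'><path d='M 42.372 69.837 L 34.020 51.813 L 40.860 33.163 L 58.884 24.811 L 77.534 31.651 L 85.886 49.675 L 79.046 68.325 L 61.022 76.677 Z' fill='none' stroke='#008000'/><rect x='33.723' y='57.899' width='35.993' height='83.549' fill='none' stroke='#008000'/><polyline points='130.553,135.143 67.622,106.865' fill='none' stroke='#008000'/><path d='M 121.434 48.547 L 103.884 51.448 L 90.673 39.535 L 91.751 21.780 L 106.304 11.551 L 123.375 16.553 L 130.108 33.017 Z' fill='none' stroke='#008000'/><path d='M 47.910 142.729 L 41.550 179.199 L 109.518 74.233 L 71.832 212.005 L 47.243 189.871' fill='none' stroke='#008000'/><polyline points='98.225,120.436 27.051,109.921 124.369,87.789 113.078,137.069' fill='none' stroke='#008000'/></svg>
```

1 u = 1 mm; y_m = 223.873 − y.

[1] `<path>` regular polygon, #008000→score S539 F1690: (42.372,154.036) → (34.020,172.060) → (40.860,190.710) → (58.884,199.062) → (77.534,192.222) → (85.886,174.198) → (79.046,155.548) → (61.022,147.196) → (42.372,154.036) (closed)

[2] `<rect>` rectangle, #008000→score S539 F1690: (33.723,165.974) → (69.716,165.974) → (69.716,82.425) → (33.723,82.425) → (33.723,165.974) (closed)

[3] `<polyline>` line segment, #008000→score S539 F1690: (130.553,88.730) → (67.622,117.008)

[4] `<path>` regular polygon, #008000→score S539 F1690: (121.434,175.326) → (103.884,172.425) → (90.673,184.338) → (91.751,202.093) → (106.304,212.322) → (123.375,207.320) → (130.108,190.856) → (121.434,175.326) (closed)

[5] `<path>` open polyline, #008000→score S539 F1690: (47.910,81.144) → (41.550,44.674) → (109.518,149.640) → (71.832,11.868) → (47.243,34.002)

[6] `<polyline>` open polyline, #008000→score S539 F1690: (98.225,103.437) → (27.051,113.952) → (124.369,136.084) → (113.078,86.804)

(Gcodetools for Inkscape — laser output)
G21
G90
G00 X42.372 Y154.036
M3 S539
G1 X34.020 Y172.060 F1690
G1 X40.860 Y190.710
G1 X58.884 Y199.062
G1 X77.534 Y192.222
G1 X85.886 Y174.198
G1 X79.046 Y155.548
G1 X61.022 Y147.196
G1 X42.372 Y154.036
M5
G00 X33.723 Y165.974
M3 S539
G1 X69.716 Y165.974 F1690
G1 X69.716 Y82.425
G1 X33.723 Y82.425
G1 X33.723 Y165.974
M5
G00 X130.553 Y88.730
M3 S539
G1 X67.622 Y117.008 F1690
M5
G00 X121.434 Y175.326
M3 S539
G1 X103.884 Y172.425 F1690
G1 X90.673 Y184.338
G1 X91.751 Y202.093
G1 X106.304 Y212.322
G1 X123.375 Y207.320
G1 X130.108 Y190.856
G1 X121.434 Y175.326
M5
G00 X47.910 Y81.144
M3 S539
G1 X41.550 Y44.674 F1690
G1 X109.518 Y149.640
G1 X71.832 Y11.868
G1 X47.243 Y34.002
M5
G00 X98.225 Y103.437
M3 S539
G1 X27.051 Y113.952 F1690
G1 X124.369 Y136.084
G1 X113.078 Y86.804
M5
G00 X0.000 Y0.000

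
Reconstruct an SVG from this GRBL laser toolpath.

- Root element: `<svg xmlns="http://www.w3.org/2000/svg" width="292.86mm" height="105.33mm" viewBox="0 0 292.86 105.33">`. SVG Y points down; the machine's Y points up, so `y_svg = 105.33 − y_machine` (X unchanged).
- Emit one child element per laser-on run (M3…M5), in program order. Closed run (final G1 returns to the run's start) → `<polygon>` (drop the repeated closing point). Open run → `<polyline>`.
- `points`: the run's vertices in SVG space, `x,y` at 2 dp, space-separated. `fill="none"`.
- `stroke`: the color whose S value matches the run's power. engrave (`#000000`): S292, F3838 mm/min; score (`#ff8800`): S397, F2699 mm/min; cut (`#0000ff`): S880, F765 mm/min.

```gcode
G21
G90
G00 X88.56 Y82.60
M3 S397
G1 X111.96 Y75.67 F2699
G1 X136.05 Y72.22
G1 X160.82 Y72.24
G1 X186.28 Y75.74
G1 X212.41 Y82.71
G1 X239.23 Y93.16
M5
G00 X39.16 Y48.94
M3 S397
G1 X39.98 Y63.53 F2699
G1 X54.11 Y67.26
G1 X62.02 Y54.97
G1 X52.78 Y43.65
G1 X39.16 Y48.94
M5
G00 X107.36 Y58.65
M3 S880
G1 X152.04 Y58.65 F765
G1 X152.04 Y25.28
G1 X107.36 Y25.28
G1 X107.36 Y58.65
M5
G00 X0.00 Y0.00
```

<svg xmlns="http://www.w3.org/2000/svg" width="292.86mm" height="105.33mm" viewBox="0 0 292.86 105.33">
  <polyline points="88.56,22.73 111.96,29.66 136.05,33.11 160.82,33.09 186.28,29.59 212.41,22.62 239.23,12.17" fill="none" stroke="#ff8800"/>
  <polygon points="39.16,56.39 39.98,41.80 54.11,38.07 62.02,50.36 52.78,61.68" fill="none" stroke="#ff8800"/>
  <polygon points="107.36,46.68 152.04,46.68 152.04,80.05 107.36,80.05" fill="none" stroke="#0000ff"/>
</svg>

Machine Y-up, SVG Y-down with viewBox height 105.33, so y_svg = 105.33 − y_machine; X carries over.

Run 1: S397 ⇒ score layer `#ff8800`. The run is open, so emit a `<polyline>` with points (Y-flipped): 88.56,22.73 111.96,29.66 136.05,33.11 160.82,33.09 186.28,29.59 212.41,22.62 239.23,12.17.

Run 2: power S397 maps to stroke `#ff8800` (score). The run returns to its start, so emit a `<polygon>` with points (Y-flipped): 39.16,56.39 39.98,41.80 54.11,38.07 62.02,50.36 52.78,61.68.

Run 3: the run's S880 means `#0000ff` (cut). The run returns to its start, so emit a `<polygon>` with points (Y-flipped): 107.36,46.68 152.04,46.68 152.04,80.05 107.36,80.05.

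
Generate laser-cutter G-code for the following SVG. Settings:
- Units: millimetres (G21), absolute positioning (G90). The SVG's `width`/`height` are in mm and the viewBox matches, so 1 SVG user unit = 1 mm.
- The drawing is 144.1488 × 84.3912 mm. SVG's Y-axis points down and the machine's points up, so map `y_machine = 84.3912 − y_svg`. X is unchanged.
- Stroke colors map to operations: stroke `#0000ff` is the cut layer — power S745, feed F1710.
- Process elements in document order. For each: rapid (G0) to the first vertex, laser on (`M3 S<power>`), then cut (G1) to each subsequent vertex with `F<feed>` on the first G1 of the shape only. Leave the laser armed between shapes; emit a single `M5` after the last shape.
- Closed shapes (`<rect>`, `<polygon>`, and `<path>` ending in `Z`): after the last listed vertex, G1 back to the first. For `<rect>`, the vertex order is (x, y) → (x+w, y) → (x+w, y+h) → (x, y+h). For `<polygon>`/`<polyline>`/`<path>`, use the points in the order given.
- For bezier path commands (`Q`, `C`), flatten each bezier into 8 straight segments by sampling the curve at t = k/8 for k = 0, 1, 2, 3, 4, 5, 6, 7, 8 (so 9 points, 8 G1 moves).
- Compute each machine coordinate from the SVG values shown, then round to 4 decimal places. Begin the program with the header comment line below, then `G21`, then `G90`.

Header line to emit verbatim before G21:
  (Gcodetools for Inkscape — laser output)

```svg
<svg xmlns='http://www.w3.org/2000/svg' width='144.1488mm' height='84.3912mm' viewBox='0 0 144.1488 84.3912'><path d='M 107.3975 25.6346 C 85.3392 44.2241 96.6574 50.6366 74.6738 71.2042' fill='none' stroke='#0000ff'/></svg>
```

viewBox `0 0 144.1488 84.3912` with mm width/height → 1 unit = 1 mm. Flip: y_m = 84.3912 − y_svg.

**Shape 1** — `<path>` cubic bezier, stroke `#0000ff` → cut (S745, F1710). Control points (SVG): P0=(107.3975,25.6346), P1=(85.3392,44.2241), P2=(96.6574,50.6366), P3=(74.6738,71.2042); sampled at t=k/8. Machine vertices: (107.3975,58.7566) → (100.5599,52.3049) → (96.0700,46.6862) → (93.1464,41.5920) → (91.0076,36.7136) → (88.8724,31.7425) → (85.9593,26.3701) → (81.4869,20.2878) → (74.6738,13.1870). Open path.

(Gcodetools for Inkscape — laser output)
G21
G90
G0 X107.3975 Y58.7566
M3 S745
G1 X100.5599 Y52.3049 F1710
G1 X96.0700 Y46.6862
G1 X93.1464 Y41.5920
G1 X91.0076 Y36.7136
G1 X88.8724 Y31.7425
G1 X85.9593 Y26.3701
G1 X81.4869 Y20.2878
G1 X74.6738 Y13.1870
M5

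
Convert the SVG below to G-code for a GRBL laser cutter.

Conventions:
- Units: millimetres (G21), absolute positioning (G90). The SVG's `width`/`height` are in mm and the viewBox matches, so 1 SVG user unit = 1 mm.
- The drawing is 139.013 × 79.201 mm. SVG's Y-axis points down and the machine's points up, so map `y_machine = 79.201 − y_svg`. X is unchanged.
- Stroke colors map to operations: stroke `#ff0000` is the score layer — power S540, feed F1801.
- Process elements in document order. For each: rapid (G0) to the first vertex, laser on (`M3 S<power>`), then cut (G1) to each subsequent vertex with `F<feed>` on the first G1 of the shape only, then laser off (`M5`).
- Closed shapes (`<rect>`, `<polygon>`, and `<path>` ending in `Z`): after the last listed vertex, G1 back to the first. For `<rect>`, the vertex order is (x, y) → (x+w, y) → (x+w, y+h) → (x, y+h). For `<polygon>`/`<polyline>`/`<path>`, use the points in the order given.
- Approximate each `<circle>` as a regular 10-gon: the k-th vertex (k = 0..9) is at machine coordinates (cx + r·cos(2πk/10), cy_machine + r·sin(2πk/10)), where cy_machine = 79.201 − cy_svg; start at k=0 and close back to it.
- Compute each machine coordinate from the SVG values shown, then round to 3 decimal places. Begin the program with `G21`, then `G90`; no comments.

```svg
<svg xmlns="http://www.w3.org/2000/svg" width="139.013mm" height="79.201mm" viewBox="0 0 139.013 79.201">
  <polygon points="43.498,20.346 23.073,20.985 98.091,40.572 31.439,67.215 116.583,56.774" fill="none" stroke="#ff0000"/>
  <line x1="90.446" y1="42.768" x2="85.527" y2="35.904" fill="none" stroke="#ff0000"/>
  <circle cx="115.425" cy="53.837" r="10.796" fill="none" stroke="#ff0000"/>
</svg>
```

1 u = 1 mm; y_m = 79.201 − y.

[1] `<polygon>` closed polygon, #ff0000→score S540 F1801: (43.498,58.855) → (23.073,58.216) → (98.091,38.629) → (31.439,11.986) → (116.583,22.427) → (43.498,58.855) (closed)

[2] `<line>` line segment, #ff0000→score S540 F1801: (90.446,36.433) → (85.527,43.297)

[3] `<circle>` circle, #ff0000→score S540 F1801: (126.221,25.364) → (124.159,31.710) → (118.761,35.632) → (112.089,35.632) → (106.691,31.710) → (104.629,25.364) → (106.691,19.018) → (112.089,15.096) → (118.761,15.096) → (124.159,19.018) → (126.221,25.364) (closed)

G21
G90
G0 X43.498 Y58.855
M3 S540
G1 X23.073 Y58.216 F1801
G1 X98.091 Y38.629
G1 X31.439 Y11.986
G1 X116.583 Y22.427
G1 X43.498 Y58.855
M5
G0 X90.446 Y36.433
M3 S540
G1 X85.527 Y43.297 F1801
M5
G0 X126.221 Y25.364
M3 S540
G1 X124.159 Y31.710 F1801
G1 X118.761 Y35.632
G1 X112.089 Y35.632
G1 X106.691 Y31.710
G1 X104.629 Y25.364
G1 X106.691 Y19.018
G1 X112.089 Y15.096
G1 X118.761 Y15.096
G1 X124.159 Y19.018
G1 X126.221 Y25.364
M5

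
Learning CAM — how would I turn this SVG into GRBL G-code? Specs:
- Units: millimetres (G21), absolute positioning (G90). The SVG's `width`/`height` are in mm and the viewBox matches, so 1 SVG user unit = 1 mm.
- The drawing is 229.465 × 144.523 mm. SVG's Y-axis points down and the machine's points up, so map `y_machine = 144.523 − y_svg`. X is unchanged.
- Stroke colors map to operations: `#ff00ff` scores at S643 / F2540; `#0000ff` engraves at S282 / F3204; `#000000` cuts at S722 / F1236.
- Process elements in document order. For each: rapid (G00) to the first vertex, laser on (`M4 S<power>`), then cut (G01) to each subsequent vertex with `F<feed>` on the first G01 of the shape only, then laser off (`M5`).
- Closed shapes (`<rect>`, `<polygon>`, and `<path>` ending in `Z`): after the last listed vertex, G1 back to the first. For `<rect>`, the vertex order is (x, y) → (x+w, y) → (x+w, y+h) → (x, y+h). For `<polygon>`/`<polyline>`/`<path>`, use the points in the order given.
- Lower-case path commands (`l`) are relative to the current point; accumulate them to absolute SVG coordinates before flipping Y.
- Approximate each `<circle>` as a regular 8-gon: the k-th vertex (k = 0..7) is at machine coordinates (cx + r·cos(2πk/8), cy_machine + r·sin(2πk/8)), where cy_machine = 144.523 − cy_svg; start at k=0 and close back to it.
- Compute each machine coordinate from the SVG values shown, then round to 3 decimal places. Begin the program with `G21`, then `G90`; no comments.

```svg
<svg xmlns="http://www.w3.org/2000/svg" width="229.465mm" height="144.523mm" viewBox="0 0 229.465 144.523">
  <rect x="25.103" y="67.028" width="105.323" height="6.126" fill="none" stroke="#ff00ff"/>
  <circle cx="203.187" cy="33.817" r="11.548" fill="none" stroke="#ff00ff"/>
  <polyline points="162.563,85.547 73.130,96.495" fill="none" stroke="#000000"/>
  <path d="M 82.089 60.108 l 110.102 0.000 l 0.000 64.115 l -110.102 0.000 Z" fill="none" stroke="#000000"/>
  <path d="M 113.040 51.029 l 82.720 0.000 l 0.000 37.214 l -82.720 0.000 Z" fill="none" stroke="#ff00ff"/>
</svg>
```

G21
G90
G00 X25.103 Y77.495
M4 S643
G01 X130.426 Y77.495 F2540
G01 X130.426 Y71.369
G01 X25.103 Y71.369
G01 X25.103 Y77.495
M5
G00 X214.735 Y110.706
M4 S643
G01 X211.353 Y118.872 F2540
G01 X203.187 Y122.254
G01 X195.021 Y118.872
G01 X191.639 Y110.706
G01 X195.021 Y102.540
G01 X203.187 Y99.158
G01 X211.353 Y102.540
G01 X214.735 Y110.706
M5
G00 X162.563 Y58.976
M4 S722
G01 X73.130 Y48.028 F1236
M5
G00 X82.089 Y84.415
M4 S722
G01 X192.191 Y84.415 F1236
G01 X192.191 Y20.300
G01 X82.089 Y20.300
G01 X82.089 Y84.415
M5
G00 X113.040 Y93.494
M4 S643
G01 X195.760 Y93.494 F2540
G01 X195.760 Y56.280
G01 X113.040 Y56.280
G01 X113.040 Y93.494
M5

1 u = 1 mm; y_m = 144.523 − y.

[1] `<rect>` rectangle, #ff00ff→score S643 F2540: (25.103,77.495) → (130.426,77.495) → (130.426,71.369) → (25.103,71.369) → (25.103,77.495) (closed)

[2] `<circle>` circle, #ff00ff→score S643 F2540: (214.735,110.706) → (211.353,118.872) → (203.187,122.254) → (195.021,118.872) → (191.639,110.706) → (195.021,102.540) → (203.187,99.158) → (211.353,102.540) → (214.735,110.706) (closed)

[3] `<polyline>` line segment, #000000→cut S722 F1236: (162.563,58.976) → (73.130,48.028)

[4] `<path>` rectangle, #000000→cut S722 F1236: (82.089,84.415) → (192.191,84.415) → (192.191,20.300) → (82.089,20.300) → (82.089,84.415) (closed)

[5] `<path>` rectangle, #ff00ff→score S643 F2540: (113.040,93.494) → (195.760,93.494) → (195.760,56.280) → (113.040,56.280) → (113.040,93.494) (closed)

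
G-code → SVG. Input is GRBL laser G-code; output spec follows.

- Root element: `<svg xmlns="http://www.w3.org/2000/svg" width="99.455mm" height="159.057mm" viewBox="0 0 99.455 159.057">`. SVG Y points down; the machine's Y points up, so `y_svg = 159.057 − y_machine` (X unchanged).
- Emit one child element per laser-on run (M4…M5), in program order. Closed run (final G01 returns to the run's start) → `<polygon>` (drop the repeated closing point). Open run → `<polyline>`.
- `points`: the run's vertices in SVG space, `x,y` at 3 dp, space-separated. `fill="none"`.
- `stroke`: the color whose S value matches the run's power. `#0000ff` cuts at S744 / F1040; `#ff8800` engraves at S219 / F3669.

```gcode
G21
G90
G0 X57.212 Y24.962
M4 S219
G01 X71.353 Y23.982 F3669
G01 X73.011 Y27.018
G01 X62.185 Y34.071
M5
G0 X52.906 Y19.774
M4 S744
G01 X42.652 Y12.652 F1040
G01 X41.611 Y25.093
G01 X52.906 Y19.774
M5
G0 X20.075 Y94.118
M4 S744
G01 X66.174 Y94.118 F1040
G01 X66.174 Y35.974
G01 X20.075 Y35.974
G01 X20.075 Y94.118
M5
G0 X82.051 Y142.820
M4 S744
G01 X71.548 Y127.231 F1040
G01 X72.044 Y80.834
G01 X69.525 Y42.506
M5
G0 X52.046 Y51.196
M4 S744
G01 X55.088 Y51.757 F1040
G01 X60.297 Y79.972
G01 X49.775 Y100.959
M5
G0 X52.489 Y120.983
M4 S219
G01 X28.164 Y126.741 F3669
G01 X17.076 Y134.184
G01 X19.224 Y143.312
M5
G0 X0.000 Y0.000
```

<svg xmlns="http://www.w3.org/2000/svg" width="99.455mm" height="159.057mm" viewBox="0 0 99.455 159.057">
  <polyline points="57.212,134.095 71.353,135.075 73.011,132.039 62.185,124.986" fill="none" stroke="#ff8800"/>
  <polygon points="52.906,139.283 42.652,146.405 41.611,133.964" fill="none" stroke="#0000ff"/>
  <polygon points="20.075,64.939 66.174,64.939 66.174,123.083 20.075,123.083" fill="none" stroke="#0000ff"/>
  <polyline points="82.051,16.237 71.548,31.826 72.044,78.223 69.525,116.551" fill="none" stroke="#0000ff"/>
  <polyline points="52.046,107.861 55.088,107.300 60.297,79.085 49.775,58.098" fill="none" stroke="#0000ff"/>
  <polyline points="52.489,38.074 28.164,32.316 17.076,24.873 19.224,15.745" fill="none" stroke="#ff8800"/>
</svg>

y_svg = 159.057 − y_m.

[1] S219→`#ff8800` (engrave); open run; points: 57.212,134.095 71.353,135.075 73.011,132.039 62.185,124.986

[2] S744→`#0000ff` (cut); closed run; points: 52.906,139.283 42.652,146.405 41.611,133.964

[3] S744→`#0000ff` (cut); closed run; points: 20.075,64.939 66.174,64.939 66.174,123.083 20.075,123.083

[4] S744→`#0000ff` (cut); open run; points: 82.051,16.237 71.548,31.826 72.044,78.223 69.525,116.551

[5] S744→`#0000ff` (cut); open run; points: 52.046,107.861 55.088,107.300 60.297,79.085 49.775,58.098

[6] S219→`#ff8800` (engrave); open run; points: 52.489,38.074 28.164,32.316 17.076,24.873 19.224,15.745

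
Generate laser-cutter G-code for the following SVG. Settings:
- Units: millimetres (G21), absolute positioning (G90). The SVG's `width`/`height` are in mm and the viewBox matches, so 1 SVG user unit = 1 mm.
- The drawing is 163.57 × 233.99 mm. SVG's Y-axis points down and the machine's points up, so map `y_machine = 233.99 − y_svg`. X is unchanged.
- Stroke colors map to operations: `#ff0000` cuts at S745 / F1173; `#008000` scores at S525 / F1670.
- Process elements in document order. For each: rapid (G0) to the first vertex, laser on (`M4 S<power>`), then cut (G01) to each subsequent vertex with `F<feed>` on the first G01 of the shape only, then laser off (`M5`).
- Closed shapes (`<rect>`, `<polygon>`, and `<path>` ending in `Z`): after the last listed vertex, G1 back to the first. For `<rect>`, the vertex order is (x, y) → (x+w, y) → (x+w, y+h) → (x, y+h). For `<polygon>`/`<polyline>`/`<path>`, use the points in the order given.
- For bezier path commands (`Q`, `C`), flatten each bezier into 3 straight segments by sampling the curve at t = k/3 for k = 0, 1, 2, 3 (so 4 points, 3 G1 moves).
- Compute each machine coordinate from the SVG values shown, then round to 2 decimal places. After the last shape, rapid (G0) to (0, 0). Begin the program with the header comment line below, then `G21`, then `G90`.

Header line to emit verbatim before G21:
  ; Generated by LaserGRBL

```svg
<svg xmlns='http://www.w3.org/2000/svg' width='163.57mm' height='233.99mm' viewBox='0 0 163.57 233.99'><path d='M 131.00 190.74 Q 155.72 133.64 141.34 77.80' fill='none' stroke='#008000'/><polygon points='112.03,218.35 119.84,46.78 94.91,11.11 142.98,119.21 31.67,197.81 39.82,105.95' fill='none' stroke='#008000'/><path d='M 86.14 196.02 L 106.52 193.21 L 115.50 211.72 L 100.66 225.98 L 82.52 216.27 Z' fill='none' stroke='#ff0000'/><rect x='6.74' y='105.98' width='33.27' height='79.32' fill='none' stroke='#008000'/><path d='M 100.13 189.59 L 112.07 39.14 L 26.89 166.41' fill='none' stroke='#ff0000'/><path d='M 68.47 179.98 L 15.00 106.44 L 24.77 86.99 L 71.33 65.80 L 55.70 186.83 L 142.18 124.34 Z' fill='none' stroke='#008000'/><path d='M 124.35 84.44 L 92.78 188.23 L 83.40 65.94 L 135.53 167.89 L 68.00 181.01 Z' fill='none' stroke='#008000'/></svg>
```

; Generated by LaserGRBL
G21
G90
G0 X131.00 Y43.25
M4 S525
G01 X143.14 Y81.18 F1670
G01 X146.58 Y118.82
G01 X141.34 Y156.19
M5
G0 X112.03 Y15.64
M4 S525
G01 X119.84 Y187.21 F1670
G01 X94.91 Y222.88
G01 X142.98 Y114.78
G01 X31.67 Y36.18
G01 X39.82 Y128.04
G01 X112.03 Y15.64
M5
G0 X86.14 Y37.97
M4 S745
G01 X106.52 Y40.78 F1173
G01 X115.50 Y22.27
G01 X100.66 Y8.01
G01 X82.52 Y17.72
G01 X86.14 Y37.97
M5
G0 X6.74 Y128.01
M4 S525
G01 X40.01 Y128.01 F1670
G01 X40.01 Y48.69
G01 X6.74 Y48.69
G01 X6.74 Y128.01
M5
G0 X100.13 Y44.40
M4 S745
G01 X112.07 Y194.85 F1173
G01 X26.89 Y67.58
M5
G0 X68.47 Y54.01
M4 S525
G01 X15.00 Y127.55 F1670
G01 X24.77 Y147.00
G01 X71.33 Y168.19
G01 X55.70 Y47.16
G01 X142.18 Y109.65
G01 X68.47 Y54.01
M5
G0 X124.35 Y149.55
M4 S525
G01 X92.78 Y45.76 F1670
G01 X83.40 Y168.05
G01 X135.53 Y66.10
G01 X68.00 Y52.98
G01 X124.35 Y149.55
M5
G0 X0.00 Y0.00

1 u = 1 mm; y_m = 233.99 − y.

[1] `<path>` quadratic bezier, #008000→score S525 F1670: (131.00,43.25) → (143.14,81.18) → (146.58,118.82) → (141.34,156.19)

[2] `<polygon>` closed polygon, #008000→score S525 F1670: (112.03,15.64) → (119.84,187.21) → (94.91,222.88) → (142.98,114.78) → (31.67,36.18) → (39.82,128.04) → (112.03,15.64) (closed)

[3] `<path>` regular polygon, #ff0000→cut S745 F1173: (86.14,37.97) → (106.52,40.78) → (115.50,22.27) → (100.66,8.01) → (82.52,17.72) → (86.14,37.97) (closed)

[4] `<rect>` rectangle, #008000→score S525 F1670: (6.74,128.01) → (40.01,128.01) → (40.01,48.69) → (6.74,48.69) → (6.74,128.01) (closed)

[5] `<path>` open polyline, #ff0000→cut S745 F1173: (100.13,44.40) → (112.07,194.85) → (26.89,67.58)

[6] `<path>` closed polygon, #008000→score S525 F1670: (68.47,54.01) → (15.00,127.55) → (24.77,147.00) → (71.33,168.19) → (55.70,47.16) → (142.18,109.65) → (68.47,54.01) (closed)

[7] `<path>` closed polygon, #008000→score S525 F1670: (124.35,149.55) → (92.78,45.76) → (83.40,168.05) → (135.53,66.10) → (68.00,52.98) → (124.35,149.55) (closed)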